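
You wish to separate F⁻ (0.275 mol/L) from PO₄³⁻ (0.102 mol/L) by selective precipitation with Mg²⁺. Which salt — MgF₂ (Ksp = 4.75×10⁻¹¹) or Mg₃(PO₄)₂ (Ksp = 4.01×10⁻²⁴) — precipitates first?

Precipitation begins when Q = Ksp.
For MgF₂: [Mg²⁺] = (Ksp/[F⁻]^2) = 6.28×10⁻¹⁰ mol/L
For Mg₃(PO₄)₂: [Mg²⁺] = (Ksp/[PO₄³⁻]^2)^(1/3) = 7.28×10⁻⁸ mol/L
The smaller threshold [Mg²⁺] is reached first, so MgF₂ precipitates first.

MgF₂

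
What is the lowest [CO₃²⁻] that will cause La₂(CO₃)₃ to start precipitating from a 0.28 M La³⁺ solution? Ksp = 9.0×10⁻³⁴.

2.3×10⁻¹¹ M

Precipitation of each salt begins when its ion product equals Ksp.
La₂(CO₃)₃(s) ⇌ 2 La³⁺(aq) + 3 CO₃²⁻(aq)
Ksp = [La³⁺]^2[CO₃²⁻]^3 = [CO₃²⁻]^3(0.28)^2
[CO₃²⁻]^3 = 9.0×10⁻³⁴ / (0.28)^2 = 1.1×10⁻³²
[CO₃²⁻] = 2.3×10⁻¹¹ M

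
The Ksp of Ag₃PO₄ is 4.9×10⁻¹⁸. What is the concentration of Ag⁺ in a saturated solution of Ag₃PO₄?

6.2×10⁻⁵ M

Ag₃PO₄(s) ⇌ 3 Ag⁺(aq) + PO₄³⁻(aq)
With molar solubility s: [Ag⁺] = 3s, [PO₄³⁻] = s.
Ksp = [Ag⁺]^3[PO₄³⁻] = (3s)^3 · s = 27s^4 = 4.9×10⁻¹⁸
s = 2.1×10⁻⁵ M
[Ag⁺] = 3s = 6.2×10⁻⁵ M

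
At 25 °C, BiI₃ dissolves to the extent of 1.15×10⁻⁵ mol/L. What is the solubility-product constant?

Ksp = 4.72×10⁻¹⁹

BiI₃(s) ⇌ Bi³⁺(aq) + 3 I⁻(aq)
With molar solubility s: [Bi³⁺] = s, [I⁻] = 3s.
Ksp = [Bi³⁺][I⁻]^3 = s · (3s)^3 = 27s^4
Ksp = 27 × (1.15×10⁻⁵)^4 = 4.72×10⁻¹⁹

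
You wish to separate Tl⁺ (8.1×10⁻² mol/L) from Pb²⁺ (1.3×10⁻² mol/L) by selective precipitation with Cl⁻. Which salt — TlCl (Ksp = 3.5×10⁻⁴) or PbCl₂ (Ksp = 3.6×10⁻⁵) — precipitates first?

Precipitation begins when Q = Ksp.
For TlCl: [Cl⁻] = (Ksp/[Tl⁺]) = 4.3×10⁻³ mol/L
For PbCl₂: [Cl⁻] = (Ksp/[Pb²⁺])^(1/2) = 5.3×10⁻² mol/L
TlCl requires the lower [Cl⁻], so it precipitates first.

TlCl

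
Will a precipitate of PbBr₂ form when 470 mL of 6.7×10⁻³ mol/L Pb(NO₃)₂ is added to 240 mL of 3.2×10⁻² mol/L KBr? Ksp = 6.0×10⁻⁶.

No

The combined volume is 710 mL.
[Pb²⁺] = (6.7×10⁻³)(470)/710 = 4.4×10⁻³ mol/L
[Br⁻] = (3.2×10⁻²)(240)/710 = 1.1×10⁻² mol/L
Q = [Pb²⁺][Br⁻]^2 = 5.2×10⁻⁷
Since Q (5.2×10⁻⁷) is less than Ksp (6.0×10⁻⁶), no PbBr₂ precipitates.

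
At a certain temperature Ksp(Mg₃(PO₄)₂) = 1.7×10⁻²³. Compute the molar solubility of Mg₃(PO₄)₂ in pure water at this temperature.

1.1×10⁻⁵ M

Mg₃(PO₄)₂(s) ⇌ 3 Mg²⁺(aq) + 2 PO₄³⁻(aq)
Call the molar solubility s, so that [Mg²⁺] = 3s and [PO₄³⁻] = 2s.
Ksp = [Mg²⁺]^3[PO₄³⁻]^2 = (3s)^3 · (2s)^2 = 108s^5
108s^5 = 1.7×10⁻²³  ⇒  s^5 = 1.6×10⁻²⁵
s = 1.1×10⁻⁵ M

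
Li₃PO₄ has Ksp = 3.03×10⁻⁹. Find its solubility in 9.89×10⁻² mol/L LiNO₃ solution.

Li₃PO₄(s) ⇌ 3 Li⁺(aq) + PO₄³⁻(aq)
Let s be the solubility of Li₃PO₄ here. The common ion gives [Li⁺] ≈ 9.89×10⁻² mol/L, and [PO₄³⁻] = s.
Ksp = [Li⁺]^3[PO₄³⁻] = (9.89×10⁻²)^3s
s = 3.03×10⁻⁹ / (9.89×10⁻²)^3 = 3.13×10⁻⁶
s = 3.13×10⁻⁶ mol/L

3.13×10⁻⁶ M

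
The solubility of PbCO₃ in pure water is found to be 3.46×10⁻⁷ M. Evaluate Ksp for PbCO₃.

Ksp = 1.20×10⁻¹³

PbCO₃(s) ⇌ Pb²⁺(aq) + CO₃²⁻(aq)
For each mole of PbCO₃ that dissolves per liter, [Pb²⁺] = s and [CO₃²⁻] = s; let s denote this solubility.
Ksp = [Pb²⁺][CO₃²⁻] = s · s = s^2
Ksp = (3.46×10⁻⁷)^2 = 1.20×10⁻¹³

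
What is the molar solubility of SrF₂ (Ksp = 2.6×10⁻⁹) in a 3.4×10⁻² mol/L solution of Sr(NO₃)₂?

SrF₂(s) ⇌ Sr²⁺(aq) + 2 F⁻(aq)
Sr²⁺ is already present at 3.4×10⁻² mol/L. If s mol/L of SrF₂ dissolves, [F⁻] = 2s while [Sr²⁺] ≈ 3.4×10⁻² mol/L.
Ksp = [Sr²⁺][F⁻]^2 = (3.4×10⁻²)(2s)^2
(2s)^2 = 2.6×10⁻⁹ / (3.4×10⁻²) = 7.6×10⁻⁸
s = 1.4×10⁻⁴ mol/L

1.4×10⁻⁴ M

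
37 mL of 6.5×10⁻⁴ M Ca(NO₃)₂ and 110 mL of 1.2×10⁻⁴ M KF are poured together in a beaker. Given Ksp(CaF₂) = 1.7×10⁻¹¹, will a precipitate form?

No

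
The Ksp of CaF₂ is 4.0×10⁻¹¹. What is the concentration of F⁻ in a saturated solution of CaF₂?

4.3×10⁻⁴ M

CaF₂(s) ⇌ Ca²⁺(aq) + 2 F⁻(aq)
Let s be the molar solubility. Then [Ca²⁺] = s and [F⁻] = 2s.
Ksp = [Ca²⁺][F⁻]^2 = s · (2s)^2 = 4s^3 = 4.0×10⁻¹¹
s = 2.2×10⁻⁴ mol L⁻¹
[F⁻] = 2s = 4.3×10⁻⁴ mol L⁻¹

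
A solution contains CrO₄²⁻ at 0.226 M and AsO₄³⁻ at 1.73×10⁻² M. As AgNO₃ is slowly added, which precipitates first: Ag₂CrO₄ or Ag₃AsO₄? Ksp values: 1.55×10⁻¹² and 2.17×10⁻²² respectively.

The threshold for precipitation is Q = Ksp.
For Ag₂CrO₄: [Ag⁺] = (Ksp/[CrO₄²⁻])^(1/2) = 2.62×10⁻⁶ M
For Ag₃AsO₄: [Ag⁺] = (Ksp/[AsO₄³⁻])^(1/3) = 2.32×10⁻⁷ M
The smaller threshold [Ag⁺] is reached first, so Ag₃AsO₄ precipitates first.

Ag₃AsO₄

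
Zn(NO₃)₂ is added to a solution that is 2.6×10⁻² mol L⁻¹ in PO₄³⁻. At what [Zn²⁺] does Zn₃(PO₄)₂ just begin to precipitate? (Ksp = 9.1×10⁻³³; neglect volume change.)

Each salt precipitates once Q = Ksp for that salt.
Zn₃(PO₄)₂(s) ⇌ 3 Zn²⁺(aq) + 2 PO₄³⁻(aq)
Ksp = [Zn²⁺]^3[PO₄³⁻]^2 = [Zn²⁺]^3(2.6×10⁻²)^2
[Zn²⁺]^3 = 9.1×10⁻³³ / (2.6×10⁻²)^2 = 1.3×10⁻²⁹
[Zn²⁺] = 2.4×10⁻¹⁰ mol L⁻¹

2.4×10⁻¹⁰ M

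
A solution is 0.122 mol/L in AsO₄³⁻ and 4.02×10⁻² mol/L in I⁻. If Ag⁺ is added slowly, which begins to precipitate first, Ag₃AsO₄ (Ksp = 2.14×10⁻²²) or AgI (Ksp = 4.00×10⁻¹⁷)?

AgI

The threshold for precipitation is Q = Ksp.
For Ag₃AsO₄: [Ag⁺] = (Ksp/[AsO₄³⁻])^(1/3) = 1.21×10⁻⁷ mol/L
For AgI: [Ag⁺] = (Ksp/[I⁻]) = 9.95×10⁻¹⁶ mol/L
Since AgI needs less Ag⁺ to reach saturation, it precipitates first.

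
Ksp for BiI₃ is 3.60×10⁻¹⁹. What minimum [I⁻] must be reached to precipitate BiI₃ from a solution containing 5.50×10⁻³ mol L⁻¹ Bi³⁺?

Each salt precipitates once Q = Ksp for that salt.
BiI₃(s) ⇌ Bi³⁺(aq) + 3 I⁻(aq)
Ksp = [Bi³⁺][I⁻]^3 = [I⁻]^3(5.50×10⁻³)
[I⁻]^3 = 3.60×10⁻¹⁹ / (5.50×10⁻³) = 6.55×10⁻¹⁷
[I⁻] = 4.03×10⁻⁶ mol L⁻¹

4.03×10⁻⁶ M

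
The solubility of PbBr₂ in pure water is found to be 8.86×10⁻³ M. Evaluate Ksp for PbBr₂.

Ksp = 2.78×10⁻⁶

PbBr₂(s) ⇌ Pb²⁺(aq) + 2 Br⁻(aq)
Call the molar solubility s, so that [Pb²⁺] = s and [Br⁻] = 2s.
Ksp = [Pb²⁺][Br⁻]^2 = s · (2s)^2 = 4s^3
Ksp = 4 × (8.86×10⁻³)^3 = 2.78×10⁻⁶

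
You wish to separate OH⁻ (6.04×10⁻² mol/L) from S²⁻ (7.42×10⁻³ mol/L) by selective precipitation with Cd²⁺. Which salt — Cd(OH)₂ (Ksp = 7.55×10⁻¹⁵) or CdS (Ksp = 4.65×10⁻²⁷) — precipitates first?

CdS

Each salt precipitates once Q = Ksp for that salt.
For Cd(OH)₂: [Cd²⁺] = (Ksp/[OH⁻]^2) = 2.07×10⁻¹² mol/L
For CdS: [Cd²⁺] = (Ksp/[S²⁻]) = 6.27×10⁻²⁵ mol/L
The smaller threshold [Cd²⁺] is reached first, so CdS precipitates first.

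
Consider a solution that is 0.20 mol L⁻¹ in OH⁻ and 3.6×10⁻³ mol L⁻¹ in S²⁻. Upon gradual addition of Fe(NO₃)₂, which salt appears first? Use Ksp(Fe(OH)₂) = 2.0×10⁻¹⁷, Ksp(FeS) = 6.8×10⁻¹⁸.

Fe(OH)₂

Each salt precipitates once Q = Ksp for that salt.
For Fe(OH)₂: [Fe²⁺] = (Ksp/[OH⁻]^2) = 5.0×10⁻¹⁶ mol L⁻¹
For FeS: [Fe²⁺] = (Ksp/[S²⁻]) = 1.9×10⁻¹⁵ mol L⁻¹
Since Fe(OH)₂ needs less Fe²⁺ to reach saturation, it precipitates first.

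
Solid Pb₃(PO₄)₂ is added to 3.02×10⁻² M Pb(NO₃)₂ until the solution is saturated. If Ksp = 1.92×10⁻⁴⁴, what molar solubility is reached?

1.32×10⁻²⁰ M

Pb₃(PO₄)₂(s) ⇌ 3 Pb²⁺(aq) + 2 PO₄³⁻(aq)
The solution already contains Pb²⁺ at 3.02×10⁻² M. Let s be the molar solubility of Pb₃(PO₄)₂.
[Pb²⁺] ≈ 3.02×10⁻² M (common ion dominates); [PO₄³⁻] = 2s.
Ksp = [Pb²⁺]^3[PO₄³⁻]^2 = (3.02×10⁻²)^3(2s)^2
(2s)^2 = 1.92×10⁻⁴⁴ / (3.02×10⁻²)^3 = 6.97×10⁻⁴⁰
s = 1.32×10⁻²⁰ M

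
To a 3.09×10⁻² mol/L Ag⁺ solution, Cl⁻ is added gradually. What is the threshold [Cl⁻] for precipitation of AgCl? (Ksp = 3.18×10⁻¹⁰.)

Each salt precipitates once Q = Ksp for that salt.
AgCl(s) ⇌ Ag⁺(aq) + Cl⁻(aq)
Ksp = [Ag⁺][Cl⁻] = [Cl⁻](3.09×10⁻²)
[Cl⁻] = 3.18×10⁻¹⁰ / (3.09×10⁻²) = 1.03×10⁻⁸
[Cl⁻] = 1.03×10⁻⁸ mol/L

1.03×10⁻⁸ M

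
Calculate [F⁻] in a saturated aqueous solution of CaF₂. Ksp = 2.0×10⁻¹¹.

3.4×10⁻⁴ M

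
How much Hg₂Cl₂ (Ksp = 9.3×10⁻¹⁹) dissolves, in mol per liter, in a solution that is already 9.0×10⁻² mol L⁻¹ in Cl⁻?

1.1×10⁻¹⁶ M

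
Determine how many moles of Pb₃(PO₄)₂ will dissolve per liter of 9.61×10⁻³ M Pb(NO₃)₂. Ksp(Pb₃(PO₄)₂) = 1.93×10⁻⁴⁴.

Pb₃(PO₄)₂(s) ⇌ 3 Pb²⁺(aq) + 2 PO₄³⁻(aq)
Let s be the solubility of Pb₃(PO₄)₂ here. The common ion gives [Pb²⁺] ≈ 9.61×10⁻³ M, and [PO₄³⁻] = 2s.
Ksp = [Pb²⁺]^3[PO₄³⁻]^2 = (9.61×10⁻³)^3(2s)^2
(2s)^2 = 1.93×10⁻⁴⁴ / (9.61×10⁻³)^3 = 2.17×10⁻³⁸
s = 7.37×10⁻²⁰ M

7.37×10⁻²⁰ M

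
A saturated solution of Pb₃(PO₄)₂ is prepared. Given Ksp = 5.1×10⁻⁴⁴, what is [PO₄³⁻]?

1.7×10⁻⁹ M

Pb₃(PO₄)₂(s) ⇌ 3 Pb²⁺(aq) + 2 PO₄³⁻(aq)
For each mole of Pb₃(PO₄)₂ that dissolves per liter, [Pb²⁺] = 3s and [PO₄³⁻] = 2s; let s denote this solubility.
Ksp = [Pb²⁺]^3[PO₄³⁻]^2 = (3s)^3 · (2s)^2 = 108s^5 = 5.1×10⁻⁴⁴
s = 8.6×10⁻¹⁰ mol L⁻¹
[PO₄³⁻] = 2s = 1.7×10⁻⁹ mol L⁻¹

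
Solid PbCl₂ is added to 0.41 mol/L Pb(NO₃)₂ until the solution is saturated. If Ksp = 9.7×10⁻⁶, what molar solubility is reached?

PbCl₂(s) ⇌ Pb²⁺(aq) + 2 Cl⁻(aq)
Pb²⁺ is already present at 0.41 mol/L. If s mol/L of PbCl₂ dissolves, [Cl⁻] = 2s while [Pb²⁺] ≈ 0.41 mol/L.
Ksp = [Pb²⁺][Cl⁻]^2 = (0.41)(2s)^2
(2s)^2 = 9.7×10⁻⁶ / (0.41) = 2.4×10⁻⁵
s = 2.4×10⁻³ mol/L

2.4×10⁻³ M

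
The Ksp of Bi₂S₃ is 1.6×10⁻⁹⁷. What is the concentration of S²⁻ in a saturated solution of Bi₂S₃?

5.1×10⁻²⁰ M

Bi₂S₃(s) ⇌ 2 Bi³⁺(aq) + 3 S²⁻(aq)
With molar solubility s: [Bi³⁺] = 2s, [S²⁻] = 3s.
Ksp = [Bi³⁺]^2[S²⁻]^3 = (2s)^2 · (3s)^3 = 108s^5 = 1.6×10⁻⁹⁷
s = 1.7×10⁻²⁰ mol/L
[S²⁻] = 3s = 5.1×10⁻²⁰ mol/L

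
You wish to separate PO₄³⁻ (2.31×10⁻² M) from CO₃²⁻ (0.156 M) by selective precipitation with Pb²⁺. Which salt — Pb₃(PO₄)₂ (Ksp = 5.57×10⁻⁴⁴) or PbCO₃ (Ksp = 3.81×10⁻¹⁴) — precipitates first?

Pb₃(PO₄)₂

Precipitation begins when Q = Ksp.
For Pb₃(PO₄)₂: [Pb²⁺] = (Ksp/[PO₄³⁻]^2)^(1/3) = 4.71×10⁻¹⁴ M
For PbCO₃: [Pb²⁺] = (Ksp/[CO₃²⁻]) = 2.44×10⁻¹³ M
Since Pb₃(PO₄)₂ needs less Pb²⁺ to reach saturation, it precipitates first.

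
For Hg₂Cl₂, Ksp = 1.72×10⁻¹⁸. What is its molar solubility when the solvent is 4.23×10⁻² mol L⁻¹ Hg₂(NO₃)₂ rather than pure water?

3.19×10⁻⁹ M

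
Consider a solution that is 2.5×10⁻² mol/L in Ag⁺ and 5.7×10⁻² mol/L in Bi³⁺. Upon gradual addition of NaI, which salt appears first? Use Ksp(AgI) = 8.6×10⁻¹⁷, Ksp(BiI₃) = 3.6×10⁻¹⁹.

AgI

Each salt precipitates once Q = Ksp for that salt.
For AgI: [I⁻] = (Ksp/[Ag⁺]) = 3.4×10⁻¹⁵ mol/L
For BiI₃: [I⁻] = (Ksp/[Bi³⁺])^(1/3) = 1.8×10⁻⁶ mol/L
Since AgI needs less I⁻ to reach saturation, it precipitates first.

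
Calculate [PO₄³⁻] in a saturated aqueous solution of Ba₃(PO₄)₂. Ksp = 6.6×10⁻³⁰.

Ba₃(PO₄)₂(s) ⇌ 3 Ba²⁺(aq) + 2 PO₄³⁻(aq)
Let s be the molar solubility. Then [Ba²⁺] = 3s and [PO₄³⁻] = 2s.
Ksp = [Ba²⁺]^3[PO₄³⁻]^2 = (3s)^3 · (2s)^2 = 108s^5 = 6.6×10⁻³⁰
s = 5.7×10⁻⁷ M
[PO₄³⁻] = 2s = 1.1×10⁻⁶ M

1.1×10⁻⁶ M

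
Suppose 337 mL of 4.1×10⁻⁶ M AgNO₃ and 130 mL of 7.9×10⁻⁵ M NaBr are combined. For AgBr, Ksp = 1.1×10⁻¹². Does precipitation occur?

After mixing, V = 337 mL + 130 mL = 467 mL.
[Ag⁺] = (4.1×10⁻⁶)(337)/467 = 3.0×10⁻⁶ M
[Br⁻] = (7.9×10⁻⁵)(130)/467 = 2.2×10⁻⁵ M
Q = [Ag⁺][Br⁻] = 6.5×10⁻¹¹
Q = 6.5×10⁻¹¹ > Ksp = 1.1×10⁻¹², so the solution is supersaturated and AgBr precipitates.

Yes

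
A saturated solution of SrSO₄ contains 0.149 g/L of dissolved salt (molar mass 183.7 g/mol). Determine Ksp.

Molar solubility s = (0.149 g/L) / (183.7 g/mol) = 8.1111×10⁻⁴ mol/L
SrSO₄(s) ⇌ Sr²⁺(aq) + SO₄²⁻(aq)
Let s be the molar solubility. Then [Sr²⁺] = s and [SO₄²⁻] = s.
Ksp = [Sr²⁺][SO₄²⁻] = s · s = s^2
Ksp = (8.1111×10⁻⁴)^2 = 6.58×10⁻⁷

Ksp = 6.58×10⁻⁷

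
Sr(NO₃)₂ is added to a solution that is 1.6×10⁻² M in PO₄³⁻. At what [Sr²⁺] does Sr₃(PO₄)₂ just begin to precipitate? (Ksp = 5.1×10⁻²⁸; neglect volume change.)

Each salt precipitates once Q = Ksp for that salt.
Sr₃(PO₄)₂(s) ⇌ 3 Sr²⁺(aq) + 2 PO₄³⁻(aq)
Ksp = [Sr²⁺]^3[PO₄³⁻]^2 = [Sr²⁺]^3(1.6×10⁻²)^2
[Sr²⁺]^3 = 5.1×10⁻²⁸ / (1.6×10⁻²)^2 = 2.0×10⁻²⁴
[Sr²⁺] = 1.3×10⁻⁸ M

1.3×10⁻⁸ M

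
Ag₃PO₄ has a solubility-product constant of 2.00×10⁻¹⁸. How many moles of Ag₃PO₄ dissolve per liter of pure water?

Ag₃PO₄(s) ⇌ 3 Ag⁺(aq) + PO₄³⁻(aq)
Let s be the molar solubility. Then [Ag⁺] = 3s and [PO₄³⁻] = s.
Ksp = [Ag⁺]^3[PO₄³⁻] = (3s)^3 · s = 27s^4
27s^4 = 2.00×10⁻¹⁸  ⇒  s^4 = 7.41×10⁻²⁰
s = (7.41×10⁻²⁰)^(1/4) = 1.65×10⁻⁵ mol/L

1.65×10⁻⁵ M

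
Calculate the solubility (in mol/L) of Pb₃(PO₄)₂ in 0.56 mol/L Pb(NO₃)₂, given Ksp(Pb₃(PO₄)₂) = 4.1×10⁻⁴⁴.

Pb₃(PO₄)₂(s) ⇌ 3 Pb²⁺(aq) + 2 PO₄³⁻(aq)
Pb²⁺ is already present at 0.56 mol/L. If s mol/L of Pb₃(PO₄)₂ dissolves, [PO₄³⁻] = 2s while [Pb²⁺] ≈ 0.56 mol/L.
Ksp = [Pb²⁺]^3[PO₄³⁻]^2 = (0.56)^3(2s)^2
(2s)^2 = 4.1×10⁻⁴⁴ / (0.56)^3 = 2.3×10⁻⁴³
s = 2.4×10⁻²² mol/L

2.4×10⁻²² M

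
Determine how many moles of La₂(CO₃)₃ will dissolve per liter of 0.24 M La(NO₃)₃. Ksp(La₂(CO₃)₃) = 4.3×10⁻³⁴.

6.5×10⁻¹² M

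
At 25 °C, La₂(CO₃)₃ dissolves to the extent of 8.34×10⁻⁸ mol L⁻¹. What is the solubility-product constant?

Ksp = 4.36×10⁻³⁴

La₂(CO₃)₃(s) ⇌ 2 La³⁺(aq) + 3 CO₃²⁻(aq)
If s mol/L of La₂(CO₃)₃ dissolves, [La³⁺] = 2s and [CO₃²⁻] = 3s.
Ksp = [La³⁺]^2[CO₃²⁻]^3 = (2s)^2 · (3s)^3 = 108s^5
Ksp = 108 × (8.34×10⁻⁸)^5 = 4.36×10⁻³⁴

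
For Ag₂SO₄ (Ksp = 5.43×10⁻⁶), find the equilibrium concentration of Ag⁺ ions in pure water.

Ag₂SO₄(s) ⇌ 2 Ag⁺(aq) + SO₄²⁻(aq)
Call the molar solubility s, so that [Ag⁺] = 2s and [SO₄²⁻] = s.
Ksp = [Ag⁺]^2[SO₄²⁻] = (2s)^2 · s = 4s^3 = 5.43×10⁻⁶
s = 1.11×10⁻² mol/L
[Ag⁺] = 2s = 2.21×10⁻² mol/L

2.21×10⁻² M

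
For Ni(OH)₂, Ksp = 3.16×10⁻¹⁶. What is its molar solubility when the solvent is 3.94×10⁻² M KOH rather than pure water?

Ni(OH)₂(s) ⇌ Ni²⁺(aq) + 2 OH⁻(aq)
With OH⁻ already at 3.94×10⁻² M and s small, take [OH⁻] ≈ 3.94×10⁻² M and [Ni²⁺] = s.
Ksp = [Ni²⁺][OH⁻]^2 = s(3.94×10⁻²)^2
s = 3.16×10⁻¹⁶ / (3.94×10⁻²)^2 = 2.04×10⁻¹³
s = 2.04×10⁻¹³ M

2.04×10⁻¹³ M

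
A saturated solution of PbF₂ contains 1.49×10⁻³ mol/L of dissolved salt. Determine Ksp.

Ksp = 1.32×10⁻⁸

PbF₂(s) ⇌ Pb²⁺(aq) + 2 F⁻(aq)
For each mole of PbF₂ that dissolves per liter, [Pb²⁺] = s and [F⁻] = 2s; let s denote this solubility.
Ksp = [Pb²⁺][F⁻]^2 = s · (2s)^2 = 4s^3
Ksp = 4 × (1.49×10⁻³)^3 = 1.32×10⁻⁸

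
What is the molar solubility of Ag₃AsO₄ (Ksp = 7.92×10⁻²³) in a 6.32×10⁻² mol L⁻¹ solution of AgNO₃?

3.14×10⁻¹⁹ M

Ag₃AsO₄(s) ⇌ 3 Ag⁺(aq) + AsO₄³⁻(aq)
With Ag⁺ already at 6.32×10⁻² mol L⁻¹ and s small, take [Ag⁺] ≈ 6.32×10⁻² mol L⁻¹ and [AsO₄³⁻] = s.
Ksp = [Ag⁺]^3[AsO₄³⁻] = (6.32×10⁻²)^3s
s = 7.92×10⁻²³ / (6.32×10⁻²)^3 = 3.14×10⁻¹⁹
s = 3.14×10⁻¹⁹ mol L⁻¹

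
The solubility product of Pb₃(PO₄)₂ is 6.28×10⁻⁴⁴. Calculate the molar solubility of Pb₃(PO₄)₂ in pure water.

8.97×10⁻¹⁰ M

Pb₃(PO₄)₂(s) ⇌ 3 Pb²⁺(aq) + 2 PO₄³⁻(aq)
With molar solubility s: [Pb²⁺] = 3s, [PO₄³⁻] = 2s.
Ksp = [Pb²⁺]^3[PO₄³⁻]^2 = (3s)^3 · (2s)^2 = 108s^5
108s^5 = 6.28×10⁻⁴⁴  ⇒  s^5 = 5.81×10⁻⁴⁶
s = (5.81×10⁻⁴⁶)^(1/5) = 8.97×10⁻¹⁰ M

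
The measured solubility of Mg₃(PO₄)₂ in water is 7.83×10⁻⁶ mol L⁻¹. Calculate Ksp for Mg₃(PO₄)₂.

Ksp = 3.18×10⁻²⁴

Mg₃(PO₄)₂(s) ⇌ 3 Mg²⁺(aq) + 2 PO₄³⁻(aq)
Call the molar solubility s, so that [Mg²⁺] = 3s and [PO₄³⁻] = 2s.
Ksp = [Mg²⁺]^3[PO₄³⁻]^2 = (3s)^3 · (2s)^2 = 108s^5
Ksp = 108 × (7.83×10⁻⁶)^5 = 3.18×10⁻²⁴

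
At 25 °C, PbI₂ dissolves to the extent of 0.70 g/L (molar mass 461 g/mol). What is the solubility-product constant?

s = (0.70 g L⁻¹)/(461 g mol⁻¹) = 1.518×10⁻³ M
PbI₂(s) ⇌ Pb²⁺(aq) + 2 I⁻(aq)
Let s be the molar solubility. Then [Pb²⁺] = s and [I⁻] = 2s.
Ksp = [Pb²⁺][I⁻]^2 = s · (2s)^2 = 4s^3
Ksp = 4 × (1.518×10⁻³)^3 = 1.4×10⁻⁸

Ksp = 1.4×10⁻⁸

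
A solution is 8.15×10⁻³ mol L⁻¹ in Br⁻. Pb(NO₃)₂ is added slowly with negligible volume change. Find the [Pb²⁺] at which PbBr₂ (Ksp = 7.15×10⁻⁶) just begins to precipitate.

0.108 M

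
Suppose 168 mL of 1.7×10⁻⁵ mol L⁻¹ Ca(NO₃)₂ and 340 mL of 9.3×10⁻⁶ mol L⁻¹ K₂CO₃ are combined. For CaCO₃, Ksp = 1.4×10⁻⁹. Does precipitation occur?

No

Total volume after mixing = 168 + 340 = 508 mL.
[Ca²⁺] = (1.7×10⁻⁵)(168)/508 = 5.6×10⁻⁶ mol L⁻¹
[CO₃²⁻] = (9.3×10⁻⁶)(340)/508 = 6.2×10⁻⁶ mol L⁻¹
Q = [Ca²⁺][CO₃²⁻] = 3.5×10⁻¹¹
Since Q (3.5×10⁻¹¹) is less than Ksp (1.4×10⁻⁹), no CaCO₃ precipitates.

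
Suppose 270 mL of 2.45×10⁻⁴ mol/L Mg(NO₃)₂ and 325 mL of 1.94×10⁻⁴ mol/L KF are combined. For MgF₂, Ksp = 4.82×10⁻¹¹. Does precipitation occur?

No

The combined volume is 595 mL.
[Mg²⁺] = (2.45×10⁻⁴)(270)/595 = 1.11×10⁻⁴ mol/L
[F⁻] = (1.94×10⁻⁴)(325)/595 = 1.06×10⁻⁴ mol/L
Q = [Mg²⁺][F⁻]^2 = 1.25×10⁻¹²
Q = 1.25×10⁻¹² < Ksp = 4.82×10⁻¹¹, so the solution is unsaturated and no precipitate forms.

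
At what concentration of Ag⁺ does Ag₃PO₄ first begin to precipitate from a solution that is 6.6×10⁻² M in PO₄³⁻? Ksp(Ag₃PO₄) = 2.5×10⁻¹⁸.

The threshold for precipitation is Q = Ksp.
Ag₃PO₄(s) ⇌ 3 Ag⁺(aq) + PO₄³⁻(aq)
Ksp = [Ag⁺]^3[PO₄³⁻] = [Ag⁺]^3(6.6×10⁻²)
[Ag⁺]^3 = 2.5×10⁻¹⁸ / (6.6×10⁻²) = 3.8×10⁻¹⁷
[Ag⁺] = 3.4×10⁻⁶ M

3.4×10⁻⁶ M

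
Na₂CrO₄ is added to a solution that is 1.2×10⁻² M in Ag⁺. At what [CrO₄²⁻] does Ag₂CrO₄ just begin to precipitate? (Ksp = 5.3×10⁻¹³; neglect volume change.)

A salt starts to precipitate once the ion product Q reaches its Ksp.
Ag₂CrO₄(s) ⇌ 2 Ag⁺(aq) + CrO₄²⁻(aq)
Ksp = [Ag⁺]^2[CrO₄²⁻] = [CrO₄²⁻](1.2×10⁻²)^2
[CrO₄²⁻] = 5.3×10⁻¹³ / (1.2×10⁻²)^2 = 3.7×10⁻⁹
[CrO₄²⁻] = 3.7×10⁻⁹ M

3.7×10⁻⁹ M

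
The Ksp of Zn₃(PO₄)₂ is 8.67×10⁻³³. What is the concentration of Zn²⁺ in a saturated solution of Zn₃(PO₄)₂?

Zn₃(PO₄)₂(s) ⇌ 3 Zn²⁺(aq) + 2 PO₄³⁻(aq)
If s mol/L of Zn₃(PO₄)₂ dissolves, [Zn²⁺] = 3s and [PO₄³⁻] = 2s.
Ksp = [Zn²⁺]^3[PO₄³⁻]^2 = (3s)^3 · (2s)^2 = 108s^5 = 8.67×10⁻³³
s = 1.52×10⁻⁷ mol L⁻¹
[Zn²⁺] = 3s = 4.55×10⁻⁷ mol L⁻¹

4.55×10⁻⁷ M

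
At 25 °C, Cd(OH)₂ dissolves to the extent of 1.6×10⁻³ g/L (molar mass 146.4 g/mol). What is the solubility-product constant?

s = (1.6×10⁻³ g L⁻¹)/(146.4 g mol⁻¹) = 1.093×10⁻⁵ M
Cd(OH)₂(s) ⇌ Cd²⁺(aq) + 2 OH⁻(aq)
With molar solubility s: [Cd²⁺] = s, [OH⁻] = 2s.
Ksp = [Cd²⁺][OH⁻]^2 = s · (2s)^2 = 4s^3
Ksp = 4 × (1.093×10⁻⁵)^3 = 5.2×10⁻¹⁵

Ksp = 5.2×10⁻¹⁵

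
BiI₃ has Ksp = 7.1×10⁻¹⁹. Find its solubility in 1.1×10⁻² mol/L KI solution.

5.3×10⁻¹³ M

BiI₃(s) ⇌ Bi³⁺(aq) + 3 I⁻(aq)
Let s be the solubility of BiI₃ here. The common ion gives [I⁻] ≈ 1.1×10⁻² mol/L, and [Bi³⁺] = s.
Ksp = [Bi³⁺][I⁻]^3 = s(1.1×10⁻²)^3
s = 7.1×10⁻¹⁹ / (1.1×10⁻²)^3 = 5.3×10⁻¹³
s = 5.3×10⁻¹³ mol/L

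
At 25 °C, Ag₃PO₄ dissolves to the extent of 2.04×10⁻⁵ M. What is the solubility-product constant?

Ksp = 4.68×10⁻¹⁸

Ag₃PO₄(s) ⇌ 3 Ag⁺(aq) + PO₄³⁻(aq)
If s mol/L of Ag₃PO₄ dissolves, [Ag⁺] = 3s and [PO₄³⁻] = s.
Ksp = [Ag⁺]^3[PO₄³⁻] = (3s)^3 · s = 27s^4
Ksp = 27 × (2.04×10⁻⁵)^4 = 4.68×10⁻¹⁸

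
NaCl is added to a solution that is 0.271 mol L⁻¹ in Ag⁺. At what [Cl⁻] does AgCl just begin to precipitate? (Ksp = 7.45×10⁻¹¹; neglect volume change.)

Precipitation begins when Q = Ksp.
AgCl(s) ⇌ Ag⁺(aq) + Cl⁻(aq)
Ksp = [Ag⁺][Cl⁻] = [Cl⁻](0.271)
[Cl⁻] = 7.45×10⁻¹¹ / (0.271) = 2.75×10⁻¹⁰
[Cl⁻] = 2.75×10⁻¹⁰ mol L⁻¹

2.75×10⁻¹⁰ M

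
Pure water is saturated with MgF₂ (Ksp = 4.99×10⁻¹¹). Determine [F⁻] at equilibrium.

4.64×10⁻⁴ M

MgF₂(s) ⇌ Mg²⁺(aq) + 2 F⁻(aq)
With molar solubility s: [Mg²⁺] = s, [F⁻] = 2s.
Ksp = [Mg²⁺][F⁻]^2 = s · (2s)^2 = 4s^3 = 4.99×10⁻¹¹
s = 2.32×10⁻⁴ mol/L
[F⁻] = 2s = 4.64×10⁻⁴ mol/L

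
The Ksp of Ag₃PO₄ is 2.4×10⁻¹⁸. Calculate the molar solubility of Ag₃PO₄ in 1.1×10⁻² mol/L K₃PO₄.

Ag₃PO₄(s) ⇌ 3 Ag⁺(aq) + PO₄³⁻(aq)
The solution already contains PO₄³⁻ at 1.1×10⁻² mol/L. Let s be the molar solubility of Ag₃PO₄.
[PO₄³⁻] ≈ 1.1×10⁻² mol/L (common ion dominates); [Ag⁺] = 3s.
Ksp = [Ag⁺]^3[PO₄³⁻] = (3s)^3(1.1×10⁻²)
(3s)^3 = 2.4×10⁻¹⁸ / (1.1×10⁻²) = 2.2×10⁻¹⁶
s = 2.0×10⁻⁶ mol/L

2.0×10⁻⁶ M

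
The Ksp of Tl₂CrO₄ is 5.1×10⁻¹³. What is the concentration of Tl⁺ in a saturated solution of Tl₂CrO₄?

1.0×10⁻⁴ M

Tl₂CrO₄(s) ⇌ 2 Tl⁺(aq) + CrO₄²⁻(aq)
Call the molar solubility s, so that [Tl⁺] = 2s and [CrO₄²⁻] = s.
Ksp = [Tl⁺]^2[CrO₄²⁻] = (2s)^2 · s = 4s^3 = 5.1×10⁻¹³
s = 5.0×10⁻⁵ mol L⁻¹
[Tl⁺] = 2s = 1.0×10⁻⁴ mol L⁻¹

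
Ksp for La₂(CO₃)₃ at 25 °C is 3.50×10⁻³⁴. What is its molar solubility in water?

7.98×10⁻⁸ M

La₂(CO₃)₃(s) ⇌ 2 La³⁺(aq) + 3 CO₃²⁻(aq)
For each mole of La₂(CO₃)₃ that dissolves per liter, [La³⁺] = 2s and [CO₃²⁻] = 3s; let s denote this solubility.
Ksp = [La³⁺]^2[CO₃²⁻]^3 = (2s)^2 · (3s)^3 = 108s^5
108s^5 = 3.50×10⁻³⁴  ⇒  s^5 = 3.24×10⁻³⁶
s = (3.24×10⁻³⁶)^(1/5) = 7.98×10⁻⁸ mol L⁻¹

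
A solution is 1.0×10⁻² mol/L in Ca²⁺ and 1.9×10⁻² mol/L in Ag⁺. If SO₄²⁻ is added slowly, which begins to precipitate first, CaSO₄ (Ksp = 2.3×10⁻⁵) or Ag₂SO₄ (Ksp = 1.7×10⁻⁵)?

Precipitation of each salt begins when its ion product equals Ksp.
For CaSO₄: [SO₄²⁻] = (Ksp/[Ca²⁺]) = 2.3×10⁻³ mol/L
For Ag₂SO₄: [SO₄²⁻] = (Ksp/[Ag⁺]^2) = 4.7×10⁻² mol/L
Since CaSO₄ needs less SO₄²⁻ to reach saturation, it precipitates first.

CaSO₄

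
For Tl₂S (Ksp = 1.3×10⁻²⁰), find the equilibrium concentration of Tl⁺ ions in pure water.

Tl₂S(s) ⇌ 2 Tl⁺(aq) + S²⁻(aq)
Let s be the molar solubility. Then [Tl⁺] = 2s and [S²⁻] = s.
Ksp = [Tl⁺]^2[S²⁻] = (2s)^2 · s = 4s^3 = 1.3×10⁻²⁰
s = 1.5×10⁻⁷ mol L⁻¹
[Tl⁺] = 2s = 3.0×10⁻⁷ mol L⁻¹

3.0×10⁻⁷ M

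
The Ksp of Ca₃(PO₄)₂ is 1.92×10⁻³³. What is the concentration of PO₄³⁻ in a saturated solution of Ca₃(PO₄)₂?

Ca₃(PO₄)₂(s) ⇌ 3 Ca²⁺(aq) + 2 PO₄³⁻(aq)
If s mol/L of Ca₃(PO₄)₂ dissolves, [Ca²⁺] = 3s and [PO₄³⁻] = 2s.
Ksp = [Ca²⁺]^3[PO₄³⁻]^2 = (3s)^3 · (2s)^2 = 108s^5 = 1.92×10⁻³³
s = 1.12×10⁻⁷ M
[PO₄³⁻] = 2s = 2.24×10⁻⁷ M

2.24×10⁻⁷ M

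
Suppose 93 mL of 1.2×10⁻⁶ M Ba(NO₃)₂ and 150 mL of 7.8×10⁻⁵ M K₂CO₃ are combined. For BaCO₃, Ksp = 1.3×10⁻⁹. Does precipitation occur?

The combined volume is 243 mL.
[Ba²⁺] = (1.2×10⁻⁶)(93)/243 = 4.6×10⁻⁷ M
[CO₃²⁻] = (7.8×10⁻⁵)(150)/243 = 4.8×10⁻⁵ M
Q = [Ba²⁺][CO₃²⁻] = 2.2×10⁻¹¹
Q < Ksp (2.2×10⁻¹¹ vs 1.3×10⁻⁹); the solution remains unsaturated and no precipitate forms.

No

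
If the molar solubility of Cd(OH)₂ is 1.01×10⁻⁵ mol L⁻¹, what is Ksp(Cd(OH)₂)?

Cd(OH)₂(s) ⇌ Cd²⁺(aq) + 2 OH⁻(aq)
If s mol/L of Cd(OH)₂ dissolves, [Cd²⁺] = s and [OH⁻] = 2s.
Ksp = [Cd²⁺][OH⁻]^2 = s · (2s)^2 = 4s^3
Ksp = 4 × (1.01×10⁻⁵)^3 = 4.12×10⁻¹⁵

Ksp = 4.12×10⁻¹⁵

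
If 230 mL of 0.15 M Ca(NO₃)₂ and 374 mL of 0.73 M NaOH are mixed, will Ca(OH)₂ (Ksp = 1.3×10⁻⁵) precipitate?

Yes

Total volume after mixing = 230 + 374 = 604 mL.
[Ca²⁺] = (0.15)(230)/604 = 5.7×10⁻² M
[OH⁻] = (0.73)(374)/604 = 0.45 M
Q = [Ca²⁺][OH⁻]^2 = 1.2×10⁻²
Q = 1.2×10⁻² > Ksp = 1.3×10⁻⁵, so the solution is supersaturated and Ca(OH)₂ precipitates.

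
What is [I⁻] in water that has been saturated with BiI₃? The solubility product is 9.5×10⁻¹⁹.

4.1×10⁻⁵ M

BiI₃(s) ⇌ Bi³⁺(aq) + 3 I⁻(aq)
If s mol/L of BiI₃ dissolves, [Bi³⁺] = s and [I⁻] = 3s.
Ksp = [Bi³⁺][I⁻]^3 = s · (3s)^3 = 27s^4 = 9.5×10⁻¹⁹
s = 1.4×10⁻⁵ M
[I⁻] = 3s = 4.1×10⁻⁵ M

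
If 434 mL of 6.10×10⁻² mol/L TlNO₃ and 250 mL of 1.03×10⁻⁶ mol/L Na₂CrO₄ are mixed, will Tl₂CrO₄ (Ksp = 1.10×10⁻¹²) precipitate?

Yes

Total volume after mixing = 434 + 250 = 684 mL.
[Tl⁺] = (6.10×10⁻²)(434)/684 = 3.87×10⁻² mol/L
[CrO₄²⁻] = (1.03×10⁻⁶)(250)/684 = 3.76×10⁻⁷ mol/L
Q = [Tl⁺]^2[CrO₄²⁻] = 5.64×10⁻¹⁰
Since Q (5.64×10⁻¹⁰) exceeds Ksp (1.10×10⁻¹²), Tl₂CrO₄ will precipitate.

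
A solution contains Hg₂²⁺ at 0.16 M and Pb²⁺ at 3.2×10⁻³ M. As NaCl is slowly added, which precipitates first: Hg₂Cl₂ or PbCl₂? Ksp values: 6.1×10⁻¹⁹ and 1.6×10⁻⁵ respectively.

Hg₂Cl₂

Precipitation of each salt begins when its ion product equals Ksp.
For Hg₂Cl₂: [Cl⁻] = (Ksp/[Hg₂²⁺])^(1/2) = 2.0×10⁻⁹ M
For PbCl₂: [Cl⁻] = (Ksp/[Pb²⁺])^(1/2) = 7.1×10⁻² M
Since Hg₂Cl₂ needs less Cl⁻ to reach saturation, it precipitates first.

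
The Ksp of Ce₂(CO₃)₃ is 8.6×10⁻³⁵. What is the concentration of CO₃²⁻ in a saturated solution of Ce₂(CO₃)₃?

1.8×10⁻⁷ M

Ce₂(CO₃)₃(s) ⇌ 2 Ce³⁺(aq) + 3 CO₃²⁻(aq)
With molar solubility s: [Ce³⁺] = 2s, [CO₃²⁻] = 3s.
Ksp = [Ce³⁺]^2[CO₃²⁻]^3 = (2s)^2 · (3s)^3 = 108s^5 = 8.6×10⁻³⁵
s = 6.0×10⁻⁸ mol L⁻¹
[CO₃²⁻] = 3s = 1.8×10⁻⁷ mol L⁻¹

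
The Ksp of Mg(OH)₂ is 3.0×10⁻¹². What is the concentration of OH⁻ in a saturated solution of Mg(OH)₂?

Mg(OH)₂(s) ⇌ Mg²⁺(aq) + 2 OH⁻(aq)
Let s be the molar solubility. Then [Mg²⁺] = s and [OH⁻] = 2s.
Ksp = [Mg²⁺][OH⁻]^2 = s · (2s)^2 = 4s^3 = 3.0×10⁻¹²
s = 9.1×10⁻⁵ mol/L
[OH⁻] = 2s = 1.8×10⁻⁴ mol/L

1.8×10⁻⁴ M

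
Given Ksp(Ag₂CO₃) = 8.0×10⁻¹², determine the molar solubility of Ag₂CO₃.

Ag₂CO₃(s) ⇌ 2 Ag⁺(aq) + CO₃²⁻(aq)
For each mole of Ag₂CO₃ that dissolves per liter, [Ag⁺] = 2s and [CO₃²⁻] = s; let s denote this solubility.
Ksp = [Ag⁺]^2[CO₃²⁻] = (2s)^2 · s = 4s^3
4s^3 = 8.0×10⁻¹²  ⇒  s^3 = 2.0×10⁻¹²
Taking the 3rd root, s = 1.3×10⁻⁴ M.

1.3×10⁻⁴ M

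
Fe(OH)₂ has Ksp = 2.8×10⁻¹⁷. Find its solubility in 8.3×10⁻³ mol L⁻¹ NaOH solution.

4.1×10⁻¹³ M

Fe(OH)₂(s) ⇌ Fe²⁺(aq) + 2 OH⁻(aq)
OH⁻ is already present at 8.3×10⁻³ mol L⁻¹. If s mol/L of Fe(OH)₂ dissolves, [Fe²⁺] = s while [OH⁻] ≈ 8.3×10⁻³ mol L⁻¹.
Ksp = [Fe²⁺][OH⁻]^2 = s(8.3×10⁻³)^2
s = 2.8×10⁻¹⁷ / (8.3×10⁻³)^2 = 4.1×10⁻¹³
s = 4.1×10⁻¹³ mol L⁻¹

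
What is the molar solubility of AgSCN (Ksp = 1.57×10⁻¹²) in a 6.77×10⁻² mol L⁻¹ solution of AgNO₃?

2.32×10⁻¹¹ M

AgSCN(s) ⇌ Ag⁺(aq) + SCN⁻(aq)
Ag⁺ is already present at 6.77×10⁻² mol L⁻¹. If s mol/L of AgSCN dissolves, [SCN⁻] = s while [Ag⁺] ≈ 6.77×10⁻² mol L⁻¹.
Ksp = [Ag⁺][SCN⁻] = (6.77×10⁻²)s
s = 1.57×10⁻¹² / (6.77×10⁻²) = 2.32×10⁻¹¹
s = 2.32×10⁻¹¹ mol L⁻¹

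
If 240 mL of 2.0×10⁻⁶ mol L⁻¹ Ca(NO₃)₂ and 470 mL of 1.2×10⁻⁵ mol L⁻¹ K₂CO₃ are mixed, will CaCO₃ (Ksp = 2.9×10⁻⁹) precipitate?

No

The combined volume is 710 mL.
[Ca²⁺] = (2.0×10⁻⁶)(240)/710 = 6.8×10⁻⁷ mol L⁻¹
[CO₃²⁻] = (1.2×10⁻⁵)(470)/710 = 7.9×10⁻⁶ mol L⁻¹
Q = [Ca²⁺][CO₃²⁻] = 5.4×10⁻¹²
Q = 5.4×10⁻¹² < Ksp = 2.9×10⁻⁹, so the solution is unsaturated and no precipitate forms.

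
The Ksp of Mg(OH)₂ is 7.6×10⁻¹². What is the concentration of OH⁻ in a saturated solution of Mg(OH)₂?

2.5×10⁻⁴ M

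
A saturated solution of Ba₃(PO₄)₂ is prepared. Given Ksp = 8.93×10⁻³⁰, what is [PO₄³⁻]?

1.21×10⁻⁶ M

Ba₃(PO₄)₂(s) ⇌ 3 Ba²⁺(aq) + 2 PO₄³⁻(aq)
For each mole of Ba₃(PO₄)₂ that dissolves per liter, [Ba²⁺] = 3s and [PO₄³⁻] = 2s; let s denote this solubility.
Ksp = [Ba²⁺]^3[PO₄³⁻]^2 = (3s)^3 · (2s)^2 = 108s^5 = 8.93×10⁻³⁰
s = 6.07×10⁻⁷ mol L⁻¹
[PO₄³⁻] = 2s = 1.21×10⁻⁶ mol L⁻¹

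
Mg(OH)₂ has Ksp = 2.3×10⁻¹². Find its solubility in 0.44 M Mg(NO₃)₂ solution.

1.1×10⁻⁶ M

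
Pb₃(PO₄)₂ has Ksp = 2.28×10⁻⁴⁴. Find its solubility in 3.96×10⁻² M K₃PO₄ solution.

Pb₃(PO₄)₂(s) ⇌ 3 Pb²⁺(aq) + 2 PO₄³⁻(aq)
PO₄³⁻ is already present at 3.96×10⁻² M. If s mol/L of Pb₃(PO₄)₂ dissolves, [Pb²⁺] = 3s while [PO₄³⁻] ≈ 3.96×10⁻² M.
Ksp = [Pb²⁺]^3[PO₄³⁻]^2 = (3s)^3(3.96×10⁻²)^2
(3s)^3 = 2.28×10⁻⁴⁴ / (3.96×10⁻²)^2 = 1.45×10⁻⁴¹
s = 8.14×10⁻¹⁵ M

8.14×10⁻¹⁵ M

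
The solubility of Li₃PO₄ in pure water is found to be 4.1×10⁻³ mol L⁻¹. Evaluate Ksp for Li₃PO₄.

Li₃PO₄(s) ⇌ 3 Li⁺(aq) + PO₄³⁻(aq)
If s mol/L of Li₃PO₄ dissolves, [Li⁺] = 3s and [PO₄³⁻] = s.
Ksp = [Li⁺]^3[PO₄³⁻] = (3s)^3 · s = 27s^4
Ksp = 27 × (4.1×10⁻³)^4 = 7.6×10⁻⁹

Ksp = 7.6×10⁻⁹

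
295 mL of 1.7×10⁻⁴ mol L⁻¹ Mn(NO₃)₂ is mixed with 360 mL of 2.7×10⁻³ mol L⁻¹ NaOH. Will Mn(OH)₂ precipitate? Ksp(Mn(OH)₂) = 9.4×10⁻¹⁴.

Yes

Total volume after mixing = 295 + 360 = 655 mL.
[Mn²⁺] = (1.7×10⁻⁴)(295)/655 = 7.7×10⁻⁵ mol L⁻¹
[OH⁻] = (2.7×10⁻³)(360)/655 = 1.5×10⁻³ mol L⁻¹
Q = [Mn²⁺][OH⁻]^2 = 1.7×10⁻¹⁰
Because Q > Ksp (1.7×10⁻¹⁰ vs 9.4×10⁻¹⁴), a precipitate of Mn(OH)₂ forms.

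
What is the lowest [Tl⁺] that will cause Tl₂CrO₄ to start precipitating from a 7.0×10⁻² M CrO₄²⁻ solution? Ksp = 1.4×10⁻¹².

4.5×10⁻⁶ M

Precipitation begins when Q = Ksp.
Tl₂CrO₄(s) ⇌ 2 Tl⁺(aq) + CrO₄²⁻(aq)
Ksp = [Tl⁺]^2[CrO₄²⁻] = [Tl⁺]^2(7.0×10⁻²)
[Tl⁺]^2 = 1.4×10⁻¹² / (7.0×10⁻²) = 2.0×10⁻¹¹
[Tl⁺] = 4.5×10⁻⁶ M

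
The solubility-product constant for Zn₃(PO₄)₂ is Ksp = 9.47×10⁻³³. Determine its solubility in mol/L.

Zn₃(PO₄)₂(s) ⇌ 3 Zn²⁺(aq) + 2 PO₄³⁻(aq)
Let s be the molar solubility. Then [Zn²⁺] = 3s and [PO₄³⁻] = 2s.
Ksp = [Zn²⁺]^3[PO₄³⁻]^2 = (3s)^3 · (2s)^2 = 108s^5
108s^5 = 9.47×10⁻³³  ⇒  s^5 = 8.77×10⁻³⁵
s = (8.77×10⁻³⁵)^(1/5) = 1.54×10⁻⁷ mol/L

1.54×10⁻⁷ M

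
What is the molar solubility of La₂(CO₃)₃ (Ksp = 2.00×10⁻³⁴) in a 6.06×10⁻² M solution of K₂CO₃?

La₂(CO₃)₃(s) ⇌ 2 La³⁺(aq) + 3 CO₃²⁻(aq)
CO₃²⁻ is already present at 6.06×10⁻² M. If s mol/L of La₂(CO₃)₃ dissolves, [La³⁺] = 2s while [CO₃²⁻] ≈ 6.06×10⁻² M.
Ksp = [La³⁺]^2[CO₃²⁻]^3 = (2s)^2(6.06×10⁻²)^3
(2s)^2 = 2.00×10⁻³⁴ / (6.06×10⁻²)^3 = 8.99×10⁻³¹
s = 4.74×10⁻¹⁶ M

4.74×10⁻¹⁶ M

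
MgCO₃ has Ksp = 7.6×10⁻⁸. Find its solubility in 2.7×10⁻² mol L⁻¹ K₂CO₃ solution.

MgCO₃(s) ⇌ Mg²⁺(aq) + CO₃²⁻(aq)
With CO₃²⁻ already at 2.7×10⁻² mol L⁻¹ and s small, take [CO₃²⁻] ≈ 2.7×10⁻² mol L⁻¹ and [Mg²⁺] = s.
Ksp = [Mg²⁺][CO₃²⁻] = s(2.7×10⁻²)
s = 7.6×10⁻⁸ / (2.7×10⁻²) = 2.8×10⁻⁶
s = 2.8×10⁻⁶ mol L⁻¹

2.8×10⁻⁶ M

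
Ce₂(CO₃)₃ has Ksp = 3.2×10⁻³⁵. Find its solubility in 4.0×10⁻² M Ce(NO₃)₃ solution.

9.0×10⁻¹² M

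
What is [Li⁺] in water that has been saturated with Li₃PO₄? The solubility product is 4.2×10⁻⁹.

1.1×10⁻² M

Li₃PO₄(s) ⇌ 3 Li⁺(aq) + PO₄³⁻(aq)
If s mol/L of Li₃PO₄ dissolves, [Li⁺] = 3s and [PO₄³⁻] = s.
Ksp = [Li⁺]^3[PO₄³⁻] = (3s)^3 · s = 27s^4 = 4.2×10⁻⁹
s = 3.5×10⁻³ mol L⁻¹
[Li⁺] = 3s = 1.1×10⁻² mol L⁻¹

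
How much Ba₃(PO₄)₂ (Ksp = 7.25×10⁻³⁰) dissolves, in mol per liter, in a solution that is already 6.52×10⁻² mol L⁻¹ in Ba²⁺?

8.09×10⁻¹⁴ M

Ba₃(PO₄)₂(s) ⇌ 3 Ba²⁺(aq) + 2 PO₄³⁻(aq)
With Ba²⁺ already at 6.52×10⁻² mol L⁻¹ and s small, take [Ba²⁺] ≈ 6.52×10⁻² mol L⁻¹ and [PO₄³⁻] = 2s.
Ksp = [Ba²⁺]^3[PO₄³⁻]^2 = (6.52×10⁻²)^3(2s)^2
(2s)^2 = 7.25×10⁻³⁰ / (6.52×10⁻²)^3 = 2.62×10⁻²⁶
s = 8.09×10⁻¹⁴ mol L⁻¹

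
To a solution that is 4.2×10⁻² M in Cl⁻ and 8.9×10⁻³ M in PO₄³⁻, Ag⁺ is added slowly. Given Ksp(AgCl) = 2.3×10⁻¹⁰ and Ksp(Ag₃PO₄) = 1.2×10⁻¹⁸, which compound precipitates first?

AgCl

The threshold for precipitation is Q = Ksp.
For AgCl: [Ag⁺] = (Ksp/[Cl⁻]) = 5.5×10⁻⁹ M
For Ag₃PO₄: [Ag⁺] = (Ksp/[PO₄³⁻])^(1/3) = 5.1×10⁻⁶ M
The smaller threshold [Ag⁺] is reached first, so AgCl precipitates first.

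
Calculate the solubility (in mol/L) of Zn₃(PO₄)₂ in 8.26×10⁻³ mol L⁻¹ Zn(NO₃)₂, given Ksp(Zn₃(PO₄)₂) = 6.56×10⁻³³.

Zn₃(PO₄)₂(s) ⇌ 3 Zn²⁺(aq) + 2 PO₄³⁻(aq)
With Zn²⁺ already at 8.26×10⁻³ mol L⁻¹ and s small, take [Zn²⁺] ≈ 8.26×10⁻³ mol L⁻¹ and [PO₄³⁻] = 2s.
Ksp = [Zn²⁺]^3[PO₄³⁻]^2 = (8.26×10⁻³)^3(2s)^2
(2s)^2 = 6.56×10⁻³³ / (8.26×10⁻³)^3 = 1.16×10⁻²⁶
s = 5.39×10⁻¹⁴ mol L⁻¹

5.39×10⁻¹⁴ M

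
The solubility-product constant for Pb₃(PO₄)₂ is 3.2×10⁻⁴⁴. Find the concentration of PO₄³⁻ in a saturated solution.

Pb₃(PO₄)₂(s) ⇌ 3 Pb²⁺(aq) + 2 PO₄³⁻(aq)
Let s be the molar solubility. Then [Pb²⁺] = 3s and [PO₄³⁻] = 2s.
Ksp = [Pb²⁺]^3[PO₄³⁻]^2 = (3s)^3 · (2s)^2 = 108s^5 = 3.2×10⁻⁴⁴
s = 7.8×10⁻¹⁰ M
[PO₄³⁻] = 2s = 1.6×10⁻⁹ M

1.6×10⁻⁹ M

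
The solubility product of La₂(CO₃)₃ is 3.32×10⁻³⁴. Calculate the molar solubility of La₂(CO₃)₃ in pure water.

La₂(CO₃)₃(s) ⇌ 2 La³⁺(aq) + 3 CO₃²⁻(aq)
Call the molar solubility s, so that [La³⁺] = 2s and [CO₃²⁻] = 3s.
Ksp = [La³⁺]^2[CO₃²⁻]^3 = (2s)^2 · (3s)^3 = 108s^5
108s^5 = 3.32×10⁻³⁴  ⇒  s^5 = 3.07×10⁻³⁶
s = (3.07×10⁻³⁶)^(1/5) = 7.90×10⁻⁸ mol/L

7.90×10⁻⁸ M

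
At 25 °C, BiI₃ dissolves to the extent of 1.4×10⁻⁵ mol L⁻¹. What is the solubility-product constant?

BiI₃(s) ⇌ Bi³⁺(aq) + 3 I⁻(aq)
Let s be the molar solubility. Then [Bi³⁺] = s and [I⁻] = 3s.
Ksp = [Bi³⁺][I⁻]^3 = s · (3s)^3 = 27s^4
Ksp = 27 × (1.4×10⁻⁵)^4 = 1.0×10⁻¹⁸

Ksp = 1.0×10⁻¹⁸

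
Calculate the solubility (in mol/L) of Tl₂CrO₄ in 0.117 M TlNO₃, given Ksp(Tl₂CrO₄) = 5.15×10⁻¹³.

Tl₂CrO₄(s) ⇌ 2 Tl⁺(aq) + CrO₄²⁻(aq)
The solution already contains Tl⁺ at 0.117 M. Let s be the molar solubility of Tl₂CrO₄.
[Tl⁺] ≈ 0.117 M (common ion dominates); [CrO₄²⁻] = s.
Ksp = [Tl⁺]^2[CrO₄²⁻] = (0.117)^2s
s = 5.15×10⁻¹³ / (0.117)^2 = 3.76×10⁻¹¹
s = 3.76×10⁻¹¹ M

3.76×10⁻¹¹ M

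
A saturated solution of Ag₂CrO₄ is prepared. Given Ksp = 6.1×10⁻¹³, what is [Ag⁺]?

1.1×10⁻⁴ M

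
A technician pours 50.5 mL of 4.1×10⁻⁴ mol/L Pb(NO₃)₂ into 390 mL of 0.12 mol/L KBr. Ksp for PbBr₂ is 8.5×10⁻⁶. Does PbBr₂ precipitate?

Total volume after mixing = 50.5 + 390 = 440.5 mL.
[Pb²⁺] = (4.1×10⁻⁴)(50.5)/440.5 = 4.7×10⁻⁵ mol/L
[Br⁻] = (0.12)(390)/440.5 = 0.11 mol/L
Q = [Pb²⁺][Br⁻]^2 = 5.3×10⁻⁷
Q < Ksp (5.3×10⁻⁷ vs 8.5×10⁻⁶); the solution remains unsaturated and no precipitate forms.

No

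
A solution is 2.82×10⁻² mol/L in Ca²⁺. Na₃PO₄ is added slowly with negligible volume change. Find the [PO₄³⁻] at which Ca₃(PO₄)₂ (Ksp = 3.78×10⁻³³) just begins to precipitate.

1.30×10⁻¹⁴ M

Each salt precipitates once Q = Ksp for that salt.
Ca₃(PO₄)₂(s) ⇌ 3 Ca²⁺(aq) + 2 PO₄³⁻(aq)
Ksp = [Ca²⁺]^3[PO₄³⁻]^2 = [PO₄³⁻]^2(2.82×10⁻²)^3
[PO₄³⁻]^2 = 3.78×10⁻³³ / (2.82×10⁻²)^3 = 1.69×10⁻²⁸
[PO₄³⁻] = 1.30×10⁻¹⁴ mol/L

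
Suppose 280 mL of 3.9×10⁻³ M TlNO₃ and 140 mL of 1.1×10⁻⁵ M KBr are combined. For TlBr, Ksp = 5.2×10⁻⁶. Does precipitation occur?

The combined volume is 420 mL.
[Tl⁺] = (3.9×10⁻³)(280)/420 = 2.6×10⁻³ M
[Br⁻] = (1.1×10⁻⁵)(140)/420 = 3.7×10⁻⁶ M
Q = [Tl⁺][Br⁻] = 9.5×10⁻⁹
Since Q (9.5×10⁻⁹) is less than Ksp (5.2×10⁻⁶), no TlBr precipitates.

No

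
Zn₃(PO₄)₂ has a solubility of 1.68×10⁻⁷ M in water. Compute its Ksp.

Zn₃(PO₄)₂(s) ⇌ 3 Zn²⁺(aq) + 2 PO₄³⁻(aq)
Call the molar solubility s, so that [Zn²⁺] = 3s and [PO₄³⁻] = 2s.
Ksp = [Zn²⁺]^3[PO₄³⁻]^2 = (3s)^3 · (2s)^2 = 108s^5
Ksp = 108 × (1.68×10⁻⁷)^5 = 1.45×10⁻³²

Ksp = 1.45×10⁻³²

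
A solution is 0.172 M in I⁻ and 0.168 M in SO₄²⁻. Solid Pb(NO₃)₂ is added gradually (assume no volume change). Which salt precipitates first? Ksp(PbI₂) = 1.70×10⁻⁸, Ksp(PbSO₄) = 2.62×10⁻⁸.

A salt starts to precipitate once the ion product Q reaches its Ksp.
For PbI₂: [Pb²⁺] = (Ksp/[I⁻]^2) = 5.75×10⁻⁷ M
For PbSO₄: [Pb²⁺] = (Ksp/[SO₄²⁻]) = 1.56×10⁻⁷ M
The smaller threshold [Pb²⁺] is reached first, so PbSO₄ precipitates first.

PbSO₄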